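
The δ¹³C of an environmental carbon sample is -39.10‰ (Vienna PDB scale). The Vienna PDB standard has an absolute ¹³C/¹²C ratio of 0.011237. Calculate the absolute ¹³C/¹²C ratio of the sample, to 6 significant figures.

0.0107976

R_sample = R_standard × (δ¹³C/1000 + 1)
R_sample = 0.011237 × (-39.10/1000 + 1) = 0.011237 × 0.960900
R_sample = 0.0107976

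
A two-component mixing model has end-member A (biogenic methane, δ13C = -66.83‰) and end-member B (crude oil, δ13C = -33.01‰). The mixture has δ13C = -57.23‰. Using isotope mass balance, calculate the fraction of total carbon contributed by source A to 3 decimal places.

0.716

δ_mix = f_A·δ_A + (1 − f_A)·δ_B  ⇒  f_A = (δ_mix − δ_B)/(δ_A − δ_B)
f_A = (-57.23 − (-33.01)) / (-66.83 − (-33.01))
f_A = -24.22 / -33.82 = 0.7161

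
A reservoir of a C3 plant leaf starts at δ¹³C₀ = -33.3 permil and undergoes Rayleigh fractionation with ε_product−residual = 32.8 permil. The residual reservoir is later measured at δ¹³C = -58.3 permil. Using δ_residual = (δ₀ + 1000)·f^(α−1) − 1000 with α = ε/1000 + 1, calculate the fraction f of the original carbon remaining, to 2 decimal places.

α − 1 = ε/1000 = 0.0328
(δ_res + 1000)/(δ₀ + 1000) = (-58.3 + 1000)/(-33.3 + 1000) = 941.7/966.7 = 0.974139
f = 0.974139^(1/0.0328) = exp(ln(0.974139)/0.0328) = exp(-0.02620/0.0328)
f = exp(-0.7988) = 0.4499

0.45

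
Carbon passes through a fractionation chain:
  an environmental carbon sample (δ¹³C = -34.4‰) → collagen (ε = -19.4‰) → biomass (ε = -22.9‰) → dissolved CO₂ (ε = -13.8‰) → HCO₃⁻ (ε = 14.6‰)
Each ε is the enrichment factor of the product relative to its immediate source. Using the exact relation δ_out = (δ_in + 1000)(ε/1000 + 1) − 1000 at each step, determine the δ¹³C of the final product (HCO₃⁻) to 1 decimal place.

step 1: δ = (-34.40 + 1000)·(-19.4/1000 + 1) − 1000 = -53.13‰
step 2: δ = (-53.13 + 1000)·(-22.9/1000 + 1) − 1000 = -74.82‰
step 3: δ = (-74.82 + 1000)·(-13.8/1000 + 1) − 1000 = -87.58‰
step 4: δ = (-87.58 + 1000)·(14.6/1000 + 1) − 1000 = -74.26‰

-74.3‰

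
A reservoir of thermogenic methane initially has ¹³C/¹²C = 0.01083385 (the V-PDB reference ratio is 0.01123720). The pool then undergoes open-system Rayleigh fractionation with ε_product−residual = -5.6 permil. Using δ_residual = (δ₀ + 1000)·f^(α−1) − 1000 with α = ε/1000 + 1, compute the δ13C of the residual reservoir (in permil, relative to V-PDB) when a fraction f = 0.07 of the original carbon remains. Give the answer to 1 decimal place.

-21.4 permil

δ₀ = (0.01083385/0.01123720 − 1)×1000 = (0.964106 − 1)×1000 = -35.894 permil
α − 1 = ε/1000 = -0.0056
f^(α−1) = 0.07^(-0.0056) = 1.015003
δ_res = (-35.894 + 1000) × 1.015003 − 1000 = 978.571 − 1000 = -21.43 permil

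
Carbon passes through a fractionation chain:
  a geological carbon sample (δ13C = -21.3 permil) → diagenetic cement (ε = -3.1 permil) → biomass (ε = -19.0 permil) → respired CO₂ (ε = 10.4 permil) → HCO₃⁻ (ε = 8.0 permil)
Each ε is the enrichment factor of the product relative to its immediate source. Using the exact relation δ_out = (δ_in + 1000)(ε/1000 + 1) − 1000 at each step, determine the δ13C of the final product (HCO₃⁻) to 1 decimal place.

step 1: δ = (-21.30 + 1000)·(-3.1/1000 + 1) − 1000 = -24.33 permil
step 2: δ = (-24.33 + 1000)·(-19.0/1000 + 1) − 1000 = -42.87 permil
step 3: δ = (-42.87 + 1000)·(10.4/1000 + 1) − 1000 = -32.92 permil
step 4: δ = (-32.92 + 1000)·(8.0/1000 + 1) − 1000 = -25.18 permil

-25.2 permil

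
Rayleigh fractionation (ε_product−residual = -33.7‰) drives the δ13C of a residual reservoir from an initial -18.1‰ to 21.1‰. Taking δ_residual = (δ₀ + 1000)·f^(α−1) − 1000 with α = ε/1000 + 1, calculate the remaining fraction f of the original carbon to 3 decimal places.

0.313

α − 1 = ε/1000 = -0.0337
(δ_res + 1000)/(δ₀ + 1000) = (21.1 + 1000)/(-18.1 + 1000) = 1021.1/981.9 = 1.039923
f = 1.039923^(1/-0.0337) = exp(ln(1.039923)/-0.0337) = exp(0.03915/-0.0337)
f = exp(-1.1616) = 0.3130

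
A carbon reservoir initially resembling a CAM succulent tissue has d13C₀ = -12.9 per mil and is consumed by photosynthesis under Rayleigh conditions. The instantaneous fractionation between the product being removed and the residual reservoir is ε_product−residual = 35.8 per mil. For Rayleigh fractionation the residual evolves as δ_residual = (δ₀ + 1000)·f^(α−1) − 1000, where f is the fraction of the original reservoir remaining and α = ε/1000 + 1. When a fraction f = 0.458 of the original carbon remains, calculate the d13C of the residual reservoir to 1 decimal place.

-40.1 per mil

Rayleigh residual: δ_res = (δ₀ + 1000)·f^(α−1) − 1000
α = ε/1000 + 1 = 1.03580, so α − 1 = 0.03580
f^(α−1) = 0.458^(0.03580) = 0.972431
δ_res = (-12.9 + 1000) × 0.972431 − 1000 = 959.887 − 1000 = -40.11 per mil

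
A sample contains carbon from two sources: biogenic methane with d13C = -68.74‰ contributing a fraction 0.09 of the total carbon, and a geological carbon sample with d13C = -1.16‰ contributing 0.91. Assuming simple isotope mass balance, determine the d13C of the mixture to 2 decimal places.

-7.24‰

δ_mix = f_A·δ_A + f_B·δ_B
δ_mix = 0.09 × (-68.74) + 0.91 × (-1.16)
δ_mix = -6.187 + -1.056 = -7.242‰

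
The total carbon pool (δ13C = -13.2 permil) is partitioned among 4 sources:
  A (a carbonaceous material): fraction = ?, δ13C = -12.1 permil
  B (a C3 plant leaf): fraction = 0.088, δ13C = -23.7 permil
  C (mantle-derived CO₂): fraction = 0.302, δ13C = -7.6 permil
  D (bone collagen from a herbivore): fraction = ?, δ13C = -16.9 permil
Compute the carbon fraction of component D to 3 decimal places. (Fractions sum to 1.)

0.300

Let f_D and f_A be the unknown fractions; fractions sum to 1 so f_D + f_A = 0.610.
Mass balance: Σ fᵢ·δᵢ = δ_bulk ⇒ f_D·(-16.9) + f_A·(-12.1) = -13.2 − (-4.381) = -8.819
Substitute f_A = 0.610 − f_D:
f_D·(-16.9 − -12.1) = -8.819 − 0.610×(-12.1) = -1.438
f_D = -1.438 / -4.8 = 0.2996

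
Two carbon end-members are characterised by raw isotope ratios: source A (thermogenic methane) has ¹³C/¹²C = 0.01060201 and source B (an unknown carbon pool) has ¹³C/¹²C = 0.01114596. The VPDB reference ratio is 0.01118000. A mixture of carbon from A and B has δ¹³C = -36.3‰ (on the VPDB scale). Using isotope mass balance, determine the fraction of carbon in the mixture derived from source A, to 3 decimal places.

δ_A = (0.01060201/0.01118000 − 1)×1000 = (0.948301 − 1)×1000 = -51.699‰
δ_B = (0.01114596/0.01118000 − 1)×1000 = (0.996955 − 1)×1000 = -3.045‰
f_A = (δ_mix − δ_B)/(δ_A − δ_B) = (-36.3 − (-3.045))/(-51.699 − (-3.045))
f_A = -33.255 / -48.654 = 0.6835

0.684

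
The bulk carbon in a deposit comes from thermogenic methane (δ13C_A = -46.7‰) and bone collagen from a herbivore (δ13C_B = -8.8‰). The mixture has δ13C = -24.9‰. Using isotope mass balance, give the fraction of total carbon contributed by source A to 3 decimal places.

0.425

δ_mix = f_A·δ_A + (1 − f_A)·δ_B  ⇒  f_A = (δ_mix − δ_B)/(δ_A − δ_B)
f_A = (-24.9 − (-8.8)) / (-46.7 − (-8.8))
f_A = -16.1 / -37.9 = 0.4248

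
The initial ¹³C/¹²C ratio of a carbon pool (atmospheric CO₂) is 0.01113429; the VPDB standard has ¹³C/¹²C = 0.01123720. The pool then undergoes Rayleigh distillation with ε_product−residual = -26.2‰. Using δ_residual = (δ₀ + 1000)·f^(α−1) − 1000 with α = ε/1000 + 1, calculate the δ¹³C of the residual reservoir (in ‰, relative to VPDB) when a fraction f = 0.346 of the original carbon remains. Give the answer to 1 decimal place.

18.8‰

δ₀ = (0.01113429/0.01123720 − 1)×1000 = (0.990842 − 1)×1000 = -9.158‰
α − 1 = ε/1000 = -0.0262
f^(α−1) = 0.346^(-0.0262) = 1.028197
δ_res = (-9.158 + 1000) × 1.028197 − 1000 = 1018.781 − 1000 = 18.78‰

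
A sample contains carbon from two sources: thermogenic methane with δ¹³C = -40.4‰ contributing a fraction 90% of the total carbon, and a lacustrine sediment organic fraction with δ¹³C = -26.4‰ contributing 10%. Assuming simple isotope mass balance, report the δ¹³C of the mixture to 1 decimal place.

δ_mix = f_A·δ_A + f_B·δ_B
δ_mix = 0.90 × (-40.4) + 0.10 × (-26.4)
δ_mix = -36.36 + -2.64 = -39.00‰

-39.0‰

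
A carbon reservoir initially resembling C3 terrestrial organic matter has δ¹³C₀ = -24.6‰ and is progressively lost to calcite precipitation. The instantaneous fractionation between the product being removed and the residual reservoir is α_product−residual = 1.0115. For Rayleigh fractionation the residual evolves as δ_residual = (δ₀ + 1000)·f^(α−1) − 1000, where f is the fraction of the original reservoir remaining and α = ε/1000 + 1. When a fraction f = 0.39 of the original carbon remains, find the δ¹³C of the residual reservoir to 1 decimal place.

-35.1‰

Rayleigh residual: δ_res = (δ₀ + 1000)·f^(α−1) − 1000
α − 1 = 0.01150
f^(α−1) = 0.39^(0.01150) = 0.989230
δ_res = (-24.6 + 1000) × 0.989230 − 1000 = 964.895 − 1000 = -35.11‰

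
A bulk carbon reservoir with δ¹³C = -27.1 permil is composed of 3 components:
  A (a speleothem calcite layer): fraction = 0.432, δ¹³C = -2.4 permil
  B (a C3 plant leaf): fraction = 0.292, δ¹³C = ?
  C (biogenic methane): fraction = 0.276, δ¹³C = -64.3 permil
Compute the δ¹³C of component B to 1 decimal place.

Isotope mass balance: δ_bulk = Σ fᵢ·δᵢ.
-27.1 = 0.432×(-2.4) + 0.292×δ_B + 0.276×(-64.3)
0.292·δ_B = -27.1 − (-18.784) = -8.316
δ_B = -8.316 / 0.292 = -28.48 permil

-28.5 permil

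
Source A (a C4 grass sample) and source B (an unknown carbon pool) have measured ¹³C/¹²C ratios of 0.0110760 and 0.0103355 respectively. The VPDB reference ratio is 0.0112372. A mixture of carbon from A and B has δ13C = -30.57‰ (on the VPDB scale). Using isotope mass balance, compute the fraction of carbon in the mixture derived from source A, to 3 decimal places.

δ_A = (0.0110760/0.0112372 − 1)×1000 = (0.985655 − 1)×1000 = -14.345‰
δ_B = (0.0103355/0.0112372 − 1)×1000 = (0.919758 − 1)×1000 = -80.242‰
f_A = (δ_mix − δ_B)/(δ_A − δ_B) = (-30.57 − (-80.242))/(-14.345 − (-80.242))
f_A = 49.672 / 65.897 = 0.7538

0.754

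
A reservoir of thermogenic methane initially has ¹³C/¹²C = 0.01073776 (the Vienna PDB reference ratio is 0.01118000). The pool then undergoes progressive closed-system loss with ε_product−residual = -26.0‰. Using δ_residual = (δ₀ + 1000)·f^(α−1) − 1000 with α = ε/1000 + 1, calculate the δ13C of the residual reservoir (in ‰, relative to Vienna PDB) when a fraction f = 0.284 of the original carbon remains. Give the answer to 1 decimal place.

-7.6‰

δ₀ = (0.01073776/0.01118000 − 1)×1000 = (0.960444 − 1)×1000 = -39.556‰
α − 1 = ε/1000 = -0.0260
f^(α−1) = 0.284^(-0.0260) = 1.033270
δ_res = (-39.556 + 1000) × 1.033270 − 1000 = 992.397 − 1000 = -7.60‰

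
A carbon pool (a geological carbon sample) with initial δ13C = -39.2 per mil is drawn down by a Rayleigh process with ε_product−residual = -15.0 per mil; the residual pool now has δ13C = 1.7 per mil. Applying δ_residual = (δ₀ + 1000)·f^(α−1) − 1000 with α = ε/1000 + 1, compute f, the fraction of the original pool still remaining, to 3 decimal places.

0.062

α − 1 = ε/1000 = -0.0150
(δ_res + 1000)/(δ₀ + 1000) = (1.7 + 1000)/(-39.2 + 1000) = 1001.7/960.8 = 1.042569
f = 1.042569^(1/-0.0150) = exp(ln(1.042569)/-0.0150) = exp(0.04169/-0.0150)
f = exp(-2.7792) = 0.0621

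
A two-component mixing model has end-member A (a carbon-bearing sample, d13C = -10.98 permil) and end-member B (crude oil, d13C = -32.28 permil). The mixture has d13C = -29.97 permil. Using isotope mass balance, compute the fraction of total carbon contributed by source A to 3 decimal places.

0.108

δ_mix = f_A·δ_A + (1 − f_A)·δ_B  ⇒  f_A = (δ_mix − δ_B)/(δ_A − δ_B)
f_A = (-29.97 − (-32.28)) / (-10.98 − (-32.28))
f_A = 2.31 / 21.30 = 0.1085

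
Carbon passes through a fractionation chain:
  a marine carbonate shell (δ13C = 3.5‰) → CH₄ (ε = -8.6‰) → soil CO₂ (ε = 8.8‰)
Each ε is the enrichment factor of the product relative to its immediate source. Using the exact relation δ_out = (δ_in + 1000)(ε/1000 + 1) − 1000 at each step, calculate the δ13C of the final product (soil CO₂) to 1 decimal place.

step 1: δ = (3.50 + 1000)·(-8.6/1000 + 1) − 1000 = -5.13‰
step 2: δ = (-5.13 + 1000)·(8.8/1000 + 1) − 1000 = 3.62‰

3.6‰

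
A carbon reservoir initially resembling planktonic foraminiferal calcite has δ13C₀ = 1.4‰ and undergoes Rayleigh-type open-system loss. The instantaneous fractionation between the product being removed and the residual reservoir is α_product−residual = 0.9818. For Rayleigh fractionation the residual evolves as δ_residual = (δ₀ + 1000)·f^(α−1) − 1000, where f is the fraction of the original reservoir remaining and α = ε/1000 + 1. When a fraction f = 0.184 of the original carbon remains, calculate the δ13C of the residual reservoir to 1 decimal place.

Rayleigh residual: δ_res = (δ₀ + 1000)·f^(α−1) − 1000
α − 1 = -0.01820
f^(α−1) = 0.184^(-0.01820) = 1.031289
δ_res = (1.4 + 1000) × 1.031289 − 1000 = 1032.733 − 1000 = 32.73‰

32.7‰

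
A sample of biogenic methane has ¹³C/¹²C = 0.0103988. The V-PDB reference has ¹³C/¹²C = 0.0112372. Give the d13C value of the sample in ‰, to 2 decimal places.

d13C = (R_sample / R_standard − 1) × 1000
R_sample / R_standard = 0.0103988 / 0.0112372 = 0.925391
d13C = (0.925391 − 1) × 1000 = -74.609‰

-74.61‰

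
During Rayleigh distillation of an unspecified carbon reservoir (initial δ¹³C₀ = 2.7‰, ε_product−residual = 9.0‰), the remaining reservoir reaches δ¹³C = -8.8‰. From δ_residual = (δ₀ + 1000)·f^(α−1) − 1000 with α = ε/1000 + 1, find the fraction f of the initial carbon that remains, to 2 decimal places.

0.28

α − 1 = ε/1000 = 0.0090
(δ_res + 1000)/(δ₀ + 1000) = (-8.8 + 1000)/(2.7 + 1000) = 991.2/1002.7 = 0.988531
f = 0.988531^(1/0.0090) = exp(ln(0.988531)/0.0090) = exp(-0.01154/0.0090)
f = exp(-1.2817) = 0.2776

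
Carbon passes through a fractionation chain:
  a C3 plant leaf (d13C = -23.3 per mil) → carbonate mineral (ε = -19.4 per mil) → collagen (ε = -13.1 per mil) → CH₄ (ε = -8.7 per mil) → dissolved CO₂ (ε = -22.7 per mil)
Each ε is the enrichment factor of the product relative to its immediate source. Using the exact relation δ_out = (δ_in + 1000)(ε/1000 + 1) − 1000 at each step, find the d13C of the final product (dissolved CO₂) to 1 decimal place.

step 1: δ = (-23.30 + 1000)·(-19.4/1000 + 1) − 1000 = -42.25 per mil
step 2: δ = (-42.25 + 1000)·(-13.1/1000 + 1) − 1000 = -54.79 per mil
step 3: δ = (-54.79 + 1000)·(-8.7/1000 + 1) − 1000 = -63.02 per mil
step 4: δ = (-63.02 + 1000)·(-22.7/1000 + 1) − 1000 = -84.29 per mil

-84.3 per mil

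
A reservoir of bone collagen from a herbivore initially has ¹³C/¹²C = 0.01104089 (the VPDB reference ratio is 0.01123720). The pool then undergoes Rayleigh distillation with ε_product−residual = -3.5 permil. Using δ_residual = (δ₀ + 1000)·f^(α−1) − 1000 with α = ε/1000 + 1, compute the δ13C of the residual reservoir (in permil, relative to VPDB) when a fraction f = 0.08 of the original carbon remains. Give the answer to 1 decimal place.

δ₀ = (0.01104089/0.01123720 − 1)×1000 = (0.982530 − 1)×1000 = -17.470 permil
α − 1 = ε/1000 = -0.0035
f^(α−1) = 0.08^(-0.0035) = 1.008879
δ_res = (-17.470 + 1000) × 1.008879 − 1000 = 991.254 − 1000 = -8.75 permil

-8.7 permil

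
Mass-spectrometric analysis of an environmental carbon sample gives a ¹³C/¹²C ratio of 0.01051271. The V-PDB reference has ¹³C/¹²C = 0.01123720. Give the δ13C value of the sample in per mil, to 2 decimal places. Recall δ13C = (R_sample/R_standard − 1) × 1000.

δ13C = (R_sample / R_standard − 1) × 1000
R_sample / R_standard = 0.01051271 / 0.01123720 = 0.935528
δ13C = (0.935528 − 1) × 1000 = -64.472 per mil

-64.47 per mil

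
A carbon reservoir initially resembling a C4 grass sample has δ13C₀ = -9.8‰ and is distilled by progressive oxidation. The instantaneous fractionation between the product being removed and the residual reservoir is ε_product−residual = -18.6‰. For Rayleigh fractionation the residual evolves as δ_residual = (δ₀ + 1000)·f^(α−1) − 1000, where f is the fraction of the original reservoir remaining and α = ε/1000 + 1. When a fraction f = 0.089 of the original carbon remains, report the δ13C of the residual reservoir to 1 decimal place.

Rayleigh residual: δ_res = (δ₀ + 1000)·f^(α−1) − 1000
α = ε/1000 + 1 = 0.98140, so α − 1 = -0.01860
f^(α−1) = 0.089^(-0.01860) = 1.046023
δ_res = (-9.8 + 1000) × 1.046023 − 1000 = 1035.772 − 1000 = 35.77‰

35.8‰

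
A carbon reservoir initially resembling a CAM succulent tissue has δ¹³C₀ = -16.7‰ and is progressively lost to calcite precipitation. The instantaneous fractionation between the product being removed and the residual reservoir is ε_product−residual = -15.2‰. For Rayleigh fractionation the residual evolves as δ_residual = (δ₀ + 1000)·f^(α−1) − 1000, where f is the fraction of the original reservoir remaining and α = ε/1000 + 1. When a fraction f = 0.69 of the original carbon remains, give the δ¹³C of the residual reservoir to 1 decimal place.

-11.1‰

Rayleigh residual: δ_res = (δ₀ + 1000)·f^(α−1) − 1000
α = ε/1000 + 1 = 0.98480, so α − 1 = -0.01520
f^(α−1) = 0.69^(-0.01520) = 1.005656
δ_res = (-16.7 + 1000) × 1.005656 − 1000 = 988.862 − 1000 = -11.14‰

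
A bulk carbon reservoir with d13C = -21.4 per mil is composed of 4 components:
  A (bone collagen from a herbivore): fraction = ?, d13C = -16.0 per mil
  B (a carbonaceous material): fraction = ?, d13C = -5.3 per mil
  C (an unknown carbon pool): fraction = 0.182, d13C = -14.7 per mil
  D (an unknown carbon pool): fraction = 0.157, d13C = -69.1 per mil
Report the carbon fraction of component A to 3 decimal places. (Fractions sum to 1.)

0.409

Let f_A and f_B be the unknown fractions; fractions sum to 1 so f_A + f_B = 0.661.
Mass balance: Σ fᵢ·δᵢ = δ_bulk ⇒ f_A·(-16.0) + f_B·(-5.3) = -21.4 − (-13.524) = -7.876
Substitute f_B = 0.661 − f_A:
f_A·(-16.0 − -5.3) = -7.876 − 0.661×(-5.3) = -4.373
f_A = -4.373 / -10.7 = 0.4087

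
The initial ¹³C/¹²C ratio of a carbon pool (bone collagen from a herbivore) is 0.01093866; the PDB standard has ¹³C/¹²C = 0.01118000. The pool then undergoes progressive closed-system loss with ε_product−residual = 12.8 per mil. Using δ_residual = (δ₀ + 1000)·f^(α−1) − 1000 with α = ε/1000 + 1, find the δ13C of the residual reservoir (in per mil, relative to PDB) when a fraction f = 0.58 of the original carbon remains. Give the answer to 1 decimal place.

-28.4 per mil

δ₀ = (0.01093866/0.01118000 − 1)×1000 = (0.978413 − 1)×1000 = -21.587 per mil
α − 1 = ε/1000 = 0.0128
f^(α−1) = 0.58^(0.0128) = 0.993052
δ_res = (-21.587 + 1000) × 0.993052 − 1000 = 971.615 − 1000 = -28.39 per mil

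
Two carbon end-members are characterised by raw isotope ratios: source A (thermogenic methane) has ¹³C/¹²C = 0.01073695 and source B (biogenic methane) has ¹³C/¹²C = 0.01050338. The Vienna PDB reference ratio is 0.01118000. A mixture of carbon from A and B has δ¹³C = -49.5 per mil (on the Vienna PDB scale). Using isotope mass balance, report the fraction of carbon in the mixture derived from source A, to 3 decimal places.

0.528

δ_A = (0.01073695/0.01118000 − 1)×1000 = (0.960371 − 1)×1000 = -39.629 per mil
δ_B = (0.01050338/0.01118000 − 1)×1000 = (0.939479 − 1)×1000 = -60.521 per mil
f_A = (δ_mix − δ_B)/(δ_A − δ_B) = (-49.5 − (-60.521))/(-39.629 − (-60.521))
f_A = 11.021 / 20.892 = 0.5275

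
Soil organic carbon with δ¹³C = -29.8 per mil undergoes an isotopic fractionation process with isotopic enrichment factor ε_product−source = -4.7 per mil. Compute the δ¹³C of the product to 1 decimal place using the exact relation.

Exactly, δ_product = (δ_source + 1000)·(ε/1000 + 1) − 1000.
δ_product = (-29.8 + 1000) × (-4.7/1000 + 1) − 1000
δ_product = -34.36 per mil

-34.4 per mil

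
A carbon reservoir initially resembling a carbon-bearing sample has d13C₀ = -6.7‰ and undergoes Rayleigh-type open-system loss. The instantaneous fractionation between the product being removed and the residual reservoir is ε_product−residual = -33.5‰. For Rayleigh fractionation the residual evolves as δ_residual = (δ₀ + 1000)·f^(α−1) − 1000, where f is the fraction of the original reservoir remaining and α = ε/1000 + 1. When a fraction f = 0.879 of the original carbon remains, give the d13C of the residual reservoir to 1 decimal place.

-2.4‰

Rayleigh residual: δ_res = (δ₀ + 1000)·f^(α−1) − 1000
α = ε/1000 + 1 = 0.96650, so α − 1 = -0.03350
f^(α−1) = 0.879^(-0.03350) = 1.004330
δ_res = (-6.7 + 1000) × 1.004330 − 1000 = 997.601 − 1000 = -2.40‰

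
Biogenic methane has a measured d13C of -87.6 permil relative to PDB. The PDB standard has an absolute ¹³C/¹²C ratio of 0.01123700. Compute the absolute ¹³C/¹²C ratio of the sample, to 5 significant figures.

R_sample = R_standard × (d13C/1000 + 1)
R_sample = 0.01123700 × (-87.6/1000 + 1) = 0.01123700 × 0.912400
R_sample = 0.0102526

0.010253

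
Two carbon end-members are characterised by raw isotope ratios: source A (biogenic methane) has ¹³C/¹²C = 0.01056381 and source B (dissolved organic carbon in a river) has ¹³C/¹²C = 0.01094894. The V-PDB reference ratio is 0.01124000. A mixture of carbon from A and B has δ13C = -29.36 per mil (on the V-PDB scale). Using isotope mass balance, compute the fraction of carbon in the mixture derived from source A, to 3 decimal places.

δ_A = (0.01056381/0.01124000 − 1)×1000 = (0.939841 − 1)×1000 = -60.159 per mil
δ_B = (0.01094894/0.01124000 − 1)×1000 = (0.974105 − 1)×1000 = -25.895 per mil
f_A = (δ_mix − δ_B)/(δ_A − δ_B) = (-29.36 − (-25.895))/(-60.159 − (-25.895))
f_A = -3.465 / -34.264 = 0.1011

0.101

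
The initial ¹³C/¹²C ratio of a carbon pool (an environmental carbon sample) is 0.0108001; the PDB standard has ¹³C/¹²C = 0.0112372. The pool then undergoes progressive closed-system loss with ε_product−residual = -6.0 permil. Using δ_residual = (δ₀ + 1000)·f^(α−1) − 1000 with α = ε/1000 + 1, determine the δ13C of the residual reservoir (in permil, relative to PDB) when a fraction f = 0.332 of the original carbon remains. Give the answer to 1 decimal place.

δ₀ = (0.0108001/0.0112372 − 1)×1000 = (0.961102 − 1)×1000 = -38.898 permil
α − 1 = ε/1000 = -0.0060
f^(α−1) = 0.332^(-0.0060) = 1.006638
δ_res = (-38.898 + 1000) × 1.006638 − 1000 = 967.482 − 1000 = -32.52 permil

-32.5 permil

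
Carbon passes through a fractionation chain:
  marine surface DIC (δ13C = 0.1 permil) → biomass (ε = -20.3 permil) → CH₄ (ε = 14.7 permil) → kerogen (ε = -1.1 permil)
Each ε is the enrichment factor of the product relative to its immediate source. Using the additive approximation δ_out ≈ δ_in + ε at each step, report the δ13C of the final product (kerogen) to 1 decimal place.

-6.6 permil

step 1: δ ≈ 0.1 + (-20.3) = -20.2 permil
step 2: δ ≈ -20.2 + (14.7) = -5.5 permil
step 3: δ ≈ -5.5 + (-1.1) = -6.6 permil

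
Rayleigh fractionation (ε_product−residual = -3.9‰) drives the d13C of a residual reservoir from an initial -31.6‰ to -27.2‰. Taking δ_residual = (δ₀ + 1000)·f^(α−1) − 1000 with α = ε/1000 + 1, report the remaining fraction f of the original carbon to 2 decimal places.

0.31

α − 1 = ε/1000 = -0.0039
(δ_res + 1000)/(δ₀ + 1000) = (-27.2 + 1000)/(-31.6 + 1000) = 972.8/968.4 = 1.004544
f = 1.004544^(1/-0.0039) = exp(ln(1.004544)/-0.0039) = exp(0.00453/-0.0039)
f = exp(-1.1624) = 0.3127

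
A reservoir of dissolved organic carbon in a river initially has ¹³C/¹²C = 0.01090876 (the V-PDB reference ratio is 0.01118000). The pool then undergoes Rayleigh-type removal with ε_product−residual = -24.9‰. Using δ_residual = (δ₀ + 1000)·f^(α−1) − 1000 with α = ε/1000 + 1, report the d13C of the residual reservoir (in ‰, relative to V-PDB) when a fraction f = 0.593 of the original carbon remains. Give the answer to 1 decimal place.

-11.5‰

δ₀ = (0.01090876/0.01118000 − 1)×1000 = (0.975739 − 1)×1000 = -24.261‰
α − 1 = ε/1000 = -0.0249
f^(α−1) = 0.593^(-0.0249) = 1.013097
δ_res = (-24.261 + 1000) × 1.013097 − 1000 = 988.518 − 1000 = -11.48‰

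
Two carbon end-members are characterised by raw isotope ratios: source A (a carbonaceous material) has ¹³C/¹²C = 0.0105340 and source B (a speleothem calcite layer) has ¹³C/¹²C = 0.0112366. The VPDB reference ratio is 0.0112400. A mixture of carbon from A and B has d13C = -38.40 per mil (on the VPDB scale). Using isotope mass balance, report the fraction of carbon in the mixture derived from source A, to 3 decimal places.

δ_A = (0.0105340/0.0112400 − 1)×1000 = (0.937189 − 1)×1000 = -62.811 per mil
δ_B = (0.0112366/0.0112400 − 1)×1000 = (0.999698 − 1)×1000 = -0.302 per mil
f_A = (δ_mix − δ_B)/(δ_A − δ_B) = (-38.40 − (-0.302))/(-62.811 − (-0.302))
f_A = -38.098 / -62.509 = 0.6095

0.609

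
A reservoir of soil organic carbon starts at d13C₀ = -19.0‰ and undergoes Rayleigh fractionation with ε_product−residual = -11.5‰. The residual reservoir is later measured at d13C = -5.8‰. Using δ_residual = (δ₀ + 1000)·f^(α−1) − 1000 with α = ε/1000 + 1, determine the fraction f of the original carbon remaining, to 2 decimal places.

0.31

α − 1 = ε/1000 = -0.0115
(δ_res + 1000)/(δ₀ + 1000) = (-5.8 + 1000)/(-19.0 + 1000) = 994.2/981.0 = 1.013456
f = 1.013456^(1/-0.0115) = exp(ln(1.013456)/-0.0115) = exp(0.01337/-0.0115)
f = exp(-1.1623) = 0.3128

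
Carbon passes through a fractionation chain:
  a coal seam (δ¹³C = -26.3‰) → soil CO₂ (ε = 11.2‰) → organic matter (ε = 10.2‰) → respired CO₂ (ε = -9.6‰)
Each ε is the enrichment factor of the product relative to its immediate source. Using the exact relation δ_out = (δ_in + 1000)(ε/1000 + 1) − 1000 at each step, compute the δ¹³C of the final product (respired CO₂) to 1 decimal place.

-14.9‰

step 1: δ = (-26.30 + 1000)·(11.2/1000 + 1) − 1000 = -15.39‰
step 2: δ = (-15.39 + 1000)·(10.2/1000 + 1) − 1000 = -5.35‰
step 3: δ = (-5.35 + 1000)·(-9.6/1000 + 1) − 1000 = -14.90‰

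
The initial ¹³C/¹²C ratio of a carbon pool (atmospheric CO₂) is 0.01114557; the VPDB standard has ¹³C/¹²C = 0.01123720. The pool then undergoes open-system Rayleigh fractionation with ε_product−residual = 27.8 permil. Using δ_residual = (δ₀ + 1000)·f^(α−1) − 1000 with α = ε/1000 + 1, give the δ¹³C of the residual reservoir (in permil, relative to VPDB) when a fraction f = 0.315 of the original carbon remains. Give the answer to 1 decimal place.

δ₀ = (0.01114557/0.01123720 − 1)×1000 = (0.991846 − 1)×1000 = -8.154 permil
α − 1 = ε/1000 = 0.0278
f^(α−1) = 0.315^(0.0278) = 0.968396
δ_res = (-8.154 + 1000) × 0.968396 − 1000 = 960.500 − 1000 = -39.50 permil

-39.5 permil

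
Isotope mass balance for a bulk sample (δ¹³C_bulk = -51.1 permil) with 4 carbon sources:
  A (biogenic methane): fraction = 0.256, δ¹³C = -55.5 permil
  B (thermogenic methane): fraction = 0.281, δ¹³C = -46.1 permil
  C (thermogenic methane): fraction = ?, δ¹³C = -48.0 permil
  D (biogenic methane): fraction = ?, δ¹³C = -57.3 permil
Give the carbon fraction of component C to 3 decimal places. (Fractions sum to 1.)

0.279

Let f_C and f_D be the unknown fractions; fractions sum to 1 so f_C + f_D = 0.463.
Mass balance: Σ fᵢ·δᵢ = δ_bulk ⇒ f_C·(-48.0) + f_D·(-57.3) = -51.1 − (-27.162) = -23.938
Substitute f_D = 0.463 − f_C:
f_C·(-48.0 − -57.3) = -23.938 − 0.463×(-57.3) = 2.592
f_C = 2.592 / 9.3 = 0.2787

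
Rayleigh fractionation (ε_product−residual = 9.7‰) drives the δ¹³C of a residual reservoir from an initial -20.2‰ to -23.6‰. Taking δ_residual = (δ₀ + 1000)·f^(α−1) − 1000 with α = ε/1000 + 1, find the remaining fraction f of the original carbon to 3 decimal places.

0.699

α − 1 = ε/1000 = 0.0097
(δ_res + 1000)/(δ₀ + 1000) = (-23.6 + 1000)/(-20.2 + 1000) = 976.4/979.8 = 0.996530
f = 0.996530^(1/0.0097) = exp(ln(0.996530)/0.0097) = exp(-0.00348/0.0097)
f = exp(-0.3584) = 0.6988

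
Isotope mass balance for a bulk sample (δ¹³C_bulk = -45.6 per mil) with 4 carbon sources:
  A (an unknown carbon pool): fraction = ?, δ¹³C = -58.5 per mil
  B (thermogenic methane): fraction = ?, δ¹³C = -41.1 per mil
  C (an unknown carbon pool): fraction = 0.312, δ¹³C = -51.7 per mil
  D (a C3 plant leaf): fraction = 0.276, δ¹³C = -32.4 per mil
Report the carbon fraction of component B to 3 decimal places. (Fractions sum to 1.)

0.205

Let f_B and f_A be the unknown fractions; fractions sum to 1 so f_B + f_A = 0.412.
Mass balance: Σ fᵢ·δᵢ = δ_bulk ⇒ f_B·(-41.1) + f_A·(-58.5) = -45.6 − (-25.073) = -20.527
Substitute f_A = 0.412 − f_B:
f_B·(-41.1 − -58.5) = -20.527 − 0.412×(-58.5) = 3.575
f_B = 3.575 / 17.4 = 0.2054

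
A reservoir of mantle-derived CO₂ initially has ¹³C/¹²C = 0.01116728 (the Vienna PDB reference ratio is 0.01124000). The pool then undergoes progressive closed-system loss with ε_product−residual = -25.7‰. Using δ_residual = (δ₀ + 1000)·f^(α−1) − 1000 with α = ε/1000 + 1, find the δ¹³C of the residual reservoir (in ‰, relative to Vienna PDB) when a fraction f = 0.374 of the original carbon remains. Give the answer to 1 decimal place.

19.0‰

δ₀ = (0.01116728/0.01124000 − 1)×1000 = (0.993530 − 1)×1000 = -6.470‰
α − 1 = ε/1000 = -0.0257
f^(α−1) = 0.374^(-0.0257) = 1.025598
δ_res = (-6.470 + 1000) × 1.025598 − 1000 = 1018.963 − 1000 = 18.96‰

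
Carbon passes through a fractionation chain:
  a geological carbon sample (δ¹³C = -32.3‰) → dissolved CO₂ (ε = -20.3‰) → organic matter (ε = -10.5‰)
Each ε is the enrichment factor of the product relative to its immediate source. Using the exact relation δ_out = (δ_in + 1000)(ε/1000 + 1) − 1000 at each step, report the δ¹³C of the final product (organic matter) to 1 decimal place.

-61.9‰

step 1: δ = (-32.30 + 1000)·(-20.3/1000 + 1) − 1000 = -51.94‰
step 2: δ = (-51.94 + 1000)·(-10.5/1000 + 1) − 1000 = -61.90‰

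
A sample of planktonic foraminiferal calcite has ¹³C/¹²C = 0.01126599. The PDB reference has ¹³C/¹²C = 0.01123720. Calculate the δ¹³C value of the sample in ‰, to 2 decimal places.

δ¹³C = (R_sample / R_standard − 1) × 1000
R_sample / R_standard = 0.01126599 / 0.01123720 = 1.002562
δ¹³C = (1.002562 − 1) × 1000 = 2.562‰

2.56‰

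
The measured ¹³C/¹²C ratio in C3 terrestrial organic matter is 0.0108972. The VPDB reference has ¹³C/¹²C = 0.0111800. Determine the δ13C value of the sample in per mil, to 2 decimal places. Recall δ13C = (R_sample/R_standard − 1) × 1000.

δ13C = (R_sample / R_standard − 1) × 1000
R_sample / R_standard = 0.0108972 / 0.0111800 = 0.974705
δ13C = (0.974705 − 1) × 1000 = -25.295 per mil

-25.30 per mil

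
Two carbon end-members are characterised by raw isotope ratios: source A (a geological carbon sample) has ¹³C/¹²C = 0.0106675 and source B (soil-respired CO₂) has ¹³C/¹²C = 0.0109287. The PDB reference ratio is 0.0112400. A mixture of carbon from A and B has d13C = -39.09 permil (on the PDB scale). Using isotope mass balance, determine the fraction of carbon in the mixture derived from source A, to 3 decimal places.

0.490

δ_A = (0.0106675/0.0112400 − 1)×1000 = (0.949066 − 1)×1000 = -50.934 permil
δ_B = (0.0109287/0.0112400 − 1)×1000 = (0.972304 − 1)×1000 = -27.696 permil
f_A = (δ_mix − δ_B)/(δ_A − δ_B) = (-39.09 − (-27.696))/(-50.934 − (-27.696))
f_A = -11.394 / -23.238 = 0.4903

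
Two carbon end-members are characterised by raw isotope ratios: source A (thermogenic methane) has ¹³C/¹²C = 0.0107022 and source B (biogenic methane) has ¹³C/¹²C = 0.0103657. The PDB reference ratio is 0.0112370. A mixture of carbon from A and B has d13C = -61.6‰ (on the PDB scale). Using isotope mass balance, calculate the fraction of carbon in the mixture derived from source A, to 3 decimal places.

0.532

δ_A = (0.0107022/0.0112370 − 1)×1000 = (0.952407 − 1)×1000 = -47.593‰
δ_B = (0.0103657/0.0112370 − 1)×1000 = (0.922462 − 1)×1000 = -77.538‰
f_A = (δ_mix − δ_B)/(δ_A − δ_B) = (-61.6 − (-77.538))/(-47.593 − (-77.538))
f_A = 15.938 / 29.946 = 0.5322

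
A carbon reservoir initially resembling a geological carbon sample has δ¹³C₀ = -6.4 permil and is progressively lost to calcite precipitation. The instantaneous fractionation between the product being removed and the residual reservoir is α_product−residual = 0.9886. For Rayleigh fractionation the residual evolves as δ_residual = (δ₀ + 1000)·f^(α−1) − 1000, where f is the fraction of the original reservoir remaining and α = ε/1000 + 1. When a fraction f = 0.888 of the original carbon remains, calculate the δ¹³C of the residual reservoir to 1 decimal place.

Rayleigh residual: δ_res = (δ₀ + 1000)·f^(α−1) − 1000
α − 1 = -0.01140
f^(α−1) = 0.888^(-0.01140) = 1.001355
δ_res = (-6.4 + 1000) × 1.001355 − 1000 = 994.946 − 1000 = -5.05 permil

-5.1 permil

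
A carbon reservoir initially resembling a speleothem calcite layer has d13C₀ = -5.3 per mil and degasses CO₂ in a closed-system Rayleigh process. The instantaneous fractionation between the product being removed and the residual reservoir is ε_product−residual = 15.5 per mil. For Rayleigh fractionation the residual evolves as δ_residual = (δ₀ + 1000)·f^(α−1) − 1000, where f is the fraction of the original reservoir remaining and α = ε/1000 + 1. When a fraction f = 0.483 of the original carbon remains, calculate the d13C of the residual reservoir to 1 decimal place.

Rayleigh residual: δ_res = (δ₀ + 1000)·f^(α−1) − 1000
α = ε/1000 + 1 = 1.01550, so α − 1 = 0.01550
f^(α−1) = 0.483^(0.01550) = 0.988783
δ_res = (-5.3 + 1000) × 0.988783 − 1000 = 983.543 − 1000 = -16.46 per mil

-16.5 per mil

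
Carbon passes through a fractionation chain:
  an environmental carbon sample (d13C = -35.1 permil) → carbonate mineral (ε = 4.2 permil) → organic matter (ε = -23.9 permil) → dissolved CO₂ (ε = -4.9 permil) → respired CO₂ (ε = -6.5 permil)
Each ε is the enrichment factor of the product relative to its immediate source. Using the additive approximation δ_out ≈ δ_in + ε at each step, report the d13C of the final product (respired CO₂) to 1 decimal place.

step 1: δ ≈ -35.1 + (4.2) = -30.9 permil
step 2: δ ≈ -30.9 + (-23.9) = -54.8 permil
step 3: δ ≈ -54.8 + (-4.9) = -59.7 permil
step 4: δ ≈ -59.7 + (-6.5) = -66.2 permil

-66.2 permil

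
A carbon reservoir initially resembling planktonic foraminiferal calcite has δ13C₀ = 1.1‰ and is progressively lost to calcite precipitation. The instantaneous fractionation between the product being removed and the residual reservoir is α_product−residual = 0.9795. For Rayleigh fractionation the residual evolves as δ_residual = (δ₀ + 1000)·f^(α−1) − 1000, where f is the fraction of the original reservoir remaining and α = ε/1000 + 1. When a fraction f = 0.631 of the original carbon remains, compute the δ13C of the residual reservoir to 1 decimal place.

10.6‰

Rayleigh residual: δ_res = (δ₀ + 1000)·f^(α−1) − 1000
α − 1 = -0.02050
f^(α−1) = 0.631^(-0.02050) = 1.009484
δ_res = (1.1 + 1000) × 1.009484 − 1000 = 1010.594 − 1000 = 10.59‰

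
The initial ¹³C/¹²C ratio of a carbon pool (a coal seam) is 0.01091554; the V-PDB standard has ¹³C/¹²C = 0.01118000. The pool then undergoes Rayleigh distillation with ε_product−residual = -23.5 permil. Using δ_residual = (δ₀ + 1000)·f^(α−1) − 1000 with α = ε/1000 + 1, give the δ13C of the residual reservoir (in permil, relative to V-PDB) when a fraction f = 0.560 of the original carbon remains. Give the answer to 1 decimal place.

-10.3 permil

δ₀ = (0.01091554/0.01118000 − 1)×1000 = (0.976345 − 1)×1000 = -23.655 permil
α − 1 = ε/1000 = -0.0235
f^(α−1) = 0.560^(-0.0235) = 1.013719
δ_res = (-23.655 + 1000) × 1.013719 − 1000 = 989.740 − 1000 = -10.26 permil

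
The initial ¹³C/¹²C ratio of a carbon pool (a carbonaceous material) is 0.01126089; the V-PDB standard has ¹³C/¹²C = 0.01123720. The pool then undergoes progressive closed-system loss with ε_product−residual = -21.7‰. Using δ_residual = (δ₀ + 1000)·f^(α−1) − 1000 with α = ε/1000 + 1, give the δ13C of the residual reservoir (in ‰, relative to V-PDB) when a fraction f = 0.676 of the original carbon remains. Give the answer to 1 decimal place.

10.7‰

δ₀ = (0.01126089/0.01123720 − 1)×1000 = (1.002108 − 1)×1000 = 2.108‰
α − 1 = ε/1000 = -0.0217
f^(α−1) = 0.676^(-0.0217) = 1.008533
δ_res = (2.108 + 1000) × 1.008533 − 1000 = 1010.659 − 1000 = 10.66‰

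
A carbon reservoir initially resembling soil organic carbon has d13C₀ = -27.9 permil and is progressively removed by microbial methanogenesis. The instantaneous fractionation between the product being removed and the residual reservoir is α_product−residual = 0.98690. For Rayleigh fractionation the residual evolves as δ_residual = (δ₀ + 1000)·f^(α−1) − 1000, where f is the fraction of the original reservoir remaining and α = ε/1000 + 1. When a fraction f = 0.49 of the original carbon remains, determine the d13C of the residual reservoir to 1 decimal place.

-18.8 permil

Rayleigh residual: δ_res = (δ₀ + 1000)·f^(α−1) − 1000
α − 1 = -0.01310
f^(α−1) = 0.49^(-0.01310) = 1.009389
δ_res = (-27.9 + 1000) × 1.009389 − 1000 = 981.227 − 1000 = -18.77 permil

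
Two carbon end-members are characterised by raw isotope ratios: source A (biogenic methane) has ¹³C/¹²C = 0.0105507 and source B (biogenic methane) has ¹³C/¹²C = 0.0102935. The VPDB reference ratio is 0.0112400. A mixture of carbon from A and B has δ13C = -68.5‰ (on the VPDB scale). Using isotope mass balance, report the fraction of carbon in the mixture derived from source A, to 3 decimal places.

δ_A = (0.0105507/0.0112400 − 1)×1000 = (0.938674 − 1)×1000 = -61.326‰
δ_B = (0.0102935/0.0112400 − 1)×1000 = (0.915792 − 1)×1000 = -84.208‰
f_A = (δ_mix − δ_B)/(δ_A − δ_B) = (-68.5 − (-84.208))/(-61.326 − (-84.208))
f_A = 15.708 / 22.883 = 0.6865

0.686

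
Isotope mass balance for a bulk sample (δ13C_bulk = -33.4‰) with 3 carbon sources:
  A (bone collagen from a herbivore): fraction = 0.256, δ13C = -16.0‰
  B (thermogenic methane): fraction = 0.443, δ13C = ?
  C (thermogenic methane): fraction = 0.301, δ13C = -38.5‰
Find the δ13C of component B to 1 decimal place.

Isotope mass balance: δ_bulk = Σ fᵢ·δᵢ.
-33.4 = 0.256×(-16.0) + 0.443×δ_B + 0.301×(-38.5)
0.443·δ_B = -33.4 − (-15.684) = -17.715
δ_B = -17.715 / 0.443 = -39.99‰

-40.0‰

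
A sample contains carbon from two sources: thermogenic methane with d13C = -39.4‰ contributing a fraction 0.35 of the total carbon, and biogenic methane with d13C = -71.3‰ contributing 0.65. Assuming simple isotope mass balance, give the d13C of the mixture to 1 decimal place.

-60.1‰

δ_mix = f_A·δ_A + f_B·δ_B
δ_mix = 0.35 × (-39.4) + 0.65 × (-71.3)
δ_mix = -13.79 + -46.34 = -60.13‰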